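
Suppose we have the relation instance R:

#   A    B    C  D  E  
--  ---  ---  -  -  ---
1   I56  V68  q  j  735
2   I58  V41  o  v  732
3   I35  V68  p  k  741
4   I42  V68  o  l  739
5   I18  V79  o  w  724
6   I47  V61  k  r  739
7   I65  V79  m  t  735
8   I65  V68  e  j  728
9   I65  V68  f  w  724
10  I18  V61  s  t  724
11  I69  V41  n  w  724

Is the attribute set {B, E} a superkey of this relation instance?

All 11 rows have distinct {B, E} values, so {B, E} → (all attributes) holds and {B, E} is a superkey.

Yes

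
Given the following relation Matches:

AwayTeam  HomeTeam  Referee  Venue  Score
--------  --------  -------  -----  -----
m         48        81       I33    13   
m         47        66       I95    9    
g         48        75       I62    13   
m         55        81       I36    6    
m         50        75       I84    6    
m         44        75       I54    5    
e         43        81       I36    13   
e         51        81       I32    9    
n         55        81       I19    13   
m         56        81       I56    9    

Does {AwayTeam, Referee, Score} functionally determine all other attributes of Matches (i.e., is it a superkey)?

All 10 rows have distinct {AwayTeam, Referee, Score} values, so {AwayTeam, Referee, Score} → (all attributes) holds and {AwayTeam, Referee, Score} is a superkey.

Yes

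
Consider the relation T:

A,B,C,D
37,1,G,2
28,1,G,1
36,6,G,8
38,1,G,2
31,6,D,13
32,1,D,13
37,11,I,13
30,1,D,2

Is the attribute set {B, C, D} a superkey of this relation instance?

Two distinct rows share (B=1, C=G, D=2), so {B, C, D} does not determine every attribute — not a superkey.

No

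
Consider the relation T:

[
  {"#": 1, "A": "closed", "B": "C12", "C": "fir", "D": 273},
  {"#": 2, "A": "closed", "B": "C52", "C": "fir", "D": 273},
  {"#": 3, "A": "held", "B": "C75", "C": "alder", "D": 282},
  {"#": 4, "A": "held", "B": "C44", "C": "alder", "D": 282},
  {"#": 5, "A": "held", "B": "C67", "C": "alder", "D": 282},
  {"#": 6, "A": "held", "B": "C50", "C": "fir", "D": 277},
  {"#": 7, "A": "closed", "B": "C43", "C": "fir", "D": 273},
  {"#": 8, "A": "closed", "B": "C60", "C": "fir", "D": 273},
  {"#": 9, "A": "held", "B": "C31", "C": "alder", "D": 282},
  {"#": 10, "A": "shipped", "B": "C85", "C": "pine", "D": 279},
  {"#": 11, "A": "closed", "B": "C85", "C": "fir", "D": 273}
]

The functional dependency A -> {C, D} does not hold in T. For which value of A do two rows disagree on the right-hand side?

A=closed: rows 1, 2, 7, 8, 11 → {C,D} = (fir, 273), (fir, 273), (fir, 273), (fir, 273), (fir, 273) ✓
A=held: rows 3, 4, 5, 6, 9 → {C,D} takes values {(alder, 282), (fir, 277)} — violation
A=shipped: row 10 → {C,D} = (pine, 279) ✓
The only A value with inconsistent RHS is A=held.

held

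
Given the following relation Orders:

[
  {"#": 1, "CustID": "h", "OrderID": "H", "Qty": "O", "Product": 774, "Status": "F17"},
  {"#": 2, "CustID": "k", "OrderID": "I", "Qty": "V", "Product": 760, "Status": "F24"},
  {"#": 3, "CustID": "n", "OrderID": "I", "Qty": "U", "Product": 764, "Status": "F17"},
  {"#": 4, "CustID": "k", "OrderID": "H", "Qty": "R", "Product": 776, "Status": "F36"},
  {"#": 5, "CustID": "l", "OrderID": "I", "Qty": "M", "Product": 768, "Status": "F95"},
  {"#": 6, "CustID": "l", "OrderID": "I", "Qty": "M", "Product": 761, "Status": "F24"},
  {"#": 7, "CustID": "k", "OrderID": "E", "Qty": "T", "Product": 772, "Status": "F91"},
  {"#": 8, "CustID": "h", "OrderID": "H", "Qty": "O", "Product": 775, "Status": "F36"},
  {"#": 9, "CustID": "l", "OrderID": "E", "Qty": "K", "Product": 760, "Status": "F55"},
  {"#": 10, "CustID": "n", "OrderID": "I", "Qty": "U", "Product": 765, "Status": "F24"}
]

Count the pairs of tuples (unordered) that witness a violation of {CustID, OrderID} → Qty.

(CustID=h, OrderID=H): all 2 rows agree on Qty — 0 pairs.
(CustID=n, OrderID=I): all 2 rows agree on Qty — 0 pairs.
(CustID=l, OrderID=I): all 2 rows agree on Qty — 0 pairs.

0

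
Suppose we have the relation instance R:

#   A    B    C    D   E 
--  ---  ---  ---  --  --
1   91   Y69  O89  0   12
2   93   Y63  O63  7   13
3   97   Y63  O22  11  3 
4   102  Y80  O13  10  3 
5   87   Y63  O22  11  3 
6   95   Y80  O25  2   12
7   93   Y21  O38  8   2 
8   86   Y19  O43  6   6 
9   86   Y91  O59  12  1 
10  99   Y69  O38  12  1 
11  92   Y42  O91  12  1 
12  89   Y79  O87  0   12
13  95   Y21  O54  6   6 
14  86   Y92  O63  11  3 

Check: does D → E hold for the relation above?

D=0: rows 1, 12 → E = 12, 12 ✓
D=7: row 2 → E = 13 ✓
D=11: rows 3, 5, 14 → E = 3, 3, 3 ✓
D=10: row 4 → E = 3 ✓
D=2: row 6 → E = 12 ✓
D=8: row 7 → E = 2 ✓
D=6: rows 8, 13 → E = 6, 6 ✓
D=12: rows 9, 10, 11 → E = 1, 1, 1 ✓
Every D value is associated with a single E value, so D → E holds.

Yes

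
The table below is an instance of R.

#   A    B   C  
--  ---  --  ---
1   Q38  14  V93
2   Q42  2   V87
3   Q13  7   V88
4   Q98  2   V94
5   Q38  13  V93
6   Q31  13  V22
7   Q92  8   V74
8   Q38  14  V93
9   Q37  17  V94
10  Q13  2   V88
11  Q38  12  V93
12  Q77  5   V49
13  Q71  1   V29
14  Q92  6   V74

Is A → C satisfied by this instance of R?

A=Q38: rows 1, 5, 8, 11 → C = V93, V93, V93, V93 ✓
A=Q42: row 2 → C = V87 ✓
A=Q13: rows 3, 10 → C = V88, V88 ✓
A=Q98: row 4 → C = V94 ✓
A=Q31: row 6 → C = V22 ✓
A=Q92: rows 7, 14 → C = V74, V74 ✓
A=Q37: row 9 → C = V94 ✓
A=Q77: row 12 → C = V49 ✓
A=Q71: row 13 → C = V29 ✓
Every A value is associated with a single C value, so A → C holds.

Yes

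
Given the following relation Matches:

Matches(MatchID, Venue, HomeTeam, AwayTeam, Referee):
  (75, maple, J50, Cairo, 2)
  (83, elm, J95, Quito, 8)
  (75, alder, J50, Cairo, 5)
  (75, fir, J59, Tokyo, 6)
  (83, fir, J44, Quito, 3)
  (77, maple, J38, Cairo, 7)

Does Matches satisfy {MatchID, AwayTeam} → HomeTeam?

(MatchID=75, AwayTeam=Cairo): 2 rows → HomeTeam = J50, J50 ✓
(MatchID=83, AwayTeam=Quito): 2 rows → HomeTeam takes values {J95, J44} — violation
(MatchID=75, AwayTeam=Tokyo): 1 row → HomeTeam = J59 ✓
(MatchID=77, AwayTeam=Cairo): 1 row → HomeTeam = J38 ✓
Two rows agree on {MatchID, AwayTeam} but differ on HomeTeam, so {MatchID, AwayTeam} → HomeTeam does not hold.

No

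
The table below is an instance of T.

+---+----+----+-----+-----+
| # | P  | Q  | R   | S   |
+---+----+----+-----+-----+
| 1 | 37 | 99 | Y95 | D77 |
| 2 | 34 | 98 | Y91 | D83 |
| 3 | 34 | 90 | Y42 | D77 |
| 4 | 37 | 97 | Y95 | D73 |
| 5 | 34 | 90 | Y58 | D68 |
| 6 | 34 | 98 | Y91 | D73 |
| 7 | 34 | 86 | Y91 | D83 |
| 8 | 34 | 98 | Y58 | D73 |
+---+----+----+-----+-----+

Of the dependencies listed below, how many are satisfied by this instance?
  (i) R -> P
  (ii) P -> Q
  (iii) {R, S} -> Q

(i) R -> P: every LHS value maps to a single RHS value — holds.
(ii) P -> Q: P=37: rows 1, 4 → Q takes values {99, 97} — violation; P=34: rows 2, 3, 5, 6, 7, 8 → Q takes values {98, 90, 86} — violation — fails.
(iii) {R, S} -> Q: (R=Y91, S=D83): rows 2, 7 → Q takes values {98, 86} — violation — fails.
1 of the 3 dependencies holds.

1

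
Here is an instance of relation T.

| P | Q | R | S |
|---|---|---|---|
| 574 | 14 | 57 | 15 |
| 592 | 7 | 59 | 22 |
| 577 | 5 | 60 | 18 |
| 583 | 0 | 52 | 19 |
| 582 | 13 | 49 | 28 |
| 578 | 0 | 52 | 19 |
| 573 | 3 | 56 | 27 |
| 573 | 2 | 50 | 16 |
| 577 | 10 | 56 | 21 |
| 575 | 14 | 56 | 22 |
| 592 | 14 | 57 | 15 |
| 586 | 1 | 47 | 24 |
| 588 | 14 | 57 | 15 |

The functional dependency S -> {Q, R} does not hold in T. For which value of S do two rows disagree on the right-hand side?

S=15: 3 rows → {Q,R} = (14, 57), (14, 57), (14, 57) ✓
S=22: 2 rows → {Q,R} takes values {(7, 59), (14, 56)} — violation
S=18: 1 row → {Q,R} = (5, 60) ✓
S=19: 2 rows → {Q,R} = (0, 52), (0, 52) ✓
S=28: 1 row → {Q,R} = (13, 49) ✓
S=27: 1 row → {Q,R} = (3, 56) ✓
S=16: 1 row → {Q,R} = (2, 50) ✓
S=21: 1 row → {Q,R} = (10, 56) ✓
S=24: 1 row → {Q,R} = (1, 47) ✓
The only S value with inconsistent RHS is S=22.

22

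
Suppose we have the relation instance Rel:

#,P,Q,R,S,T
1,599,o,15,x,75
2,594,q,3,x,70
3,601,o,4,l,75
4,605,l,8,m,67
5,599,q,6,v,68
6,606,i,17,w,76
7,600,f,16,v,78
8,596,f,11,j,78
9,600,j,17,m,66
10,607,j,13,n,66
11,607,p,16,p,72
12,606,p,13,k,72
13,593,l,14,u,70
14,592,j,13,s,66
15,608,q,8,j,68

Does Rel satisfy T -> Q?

T=75: rows 1, 3 → Q = o, o ✓
T=70: rows 2, 13 → Q takes values {q, l} — violation
T=67: row 4 → Q = l ✓
T=68: rows 5, 15 → Q = q, q ✓
T=76: row 6 → Q = i ✓
T=78: rows 7, 8 → Q = f, f ✓
T=66: rows 9, 10, 14 → Q = j, j, j ✓
T=72: rows 11, 12 → Q = p, p ✓
Two rows agree on T but differ on Q, so T -> Q does not hold.

No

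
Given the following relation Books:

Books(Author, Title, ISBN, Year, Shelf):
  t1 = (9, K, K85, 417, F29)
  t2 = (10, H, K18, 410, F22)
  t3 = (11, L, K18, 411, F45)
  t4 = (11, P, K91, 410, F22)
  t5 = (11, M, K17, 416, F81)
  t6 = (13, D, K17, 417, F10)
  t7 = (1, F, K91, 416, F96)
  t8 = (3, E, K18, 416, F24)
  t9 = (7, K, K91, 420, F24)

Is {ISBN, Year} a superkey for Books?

Yes

All 9 rows have distinct {ISBN, Year} values, so {ISBN, Year} → (all attributes) holds and {ISBN, Year} is a superkey.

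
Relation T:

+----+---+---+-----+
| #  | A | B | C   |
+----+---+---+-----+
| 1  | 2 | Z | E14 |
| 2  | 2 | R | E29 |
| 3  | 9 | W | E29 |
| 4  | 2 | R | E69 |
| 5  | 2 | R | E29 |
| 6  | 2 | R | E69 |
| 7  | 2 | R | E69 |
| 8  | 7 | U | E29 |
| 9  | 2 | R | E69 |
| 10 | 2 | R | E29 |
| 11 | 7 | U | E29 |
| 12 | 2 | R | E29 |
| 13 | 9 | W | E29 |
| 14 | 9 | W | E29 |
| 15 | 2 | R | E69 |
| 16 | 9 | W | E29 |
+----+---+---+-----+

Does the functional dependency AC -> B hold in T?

Yes

(A=2, C=E14): row 1 → B = Z ✓
(A=2, C=E29): rows 2, 5, 10, 12 → B = R, R, R, R ✓
(A=9, C=E29): rows 3, 13, 14, 16 → B = W, W, W, W ✓
(A=2, C=E69): rows 4, 6, 7, 9, 15 → B = R, R, R, R, R ✓
(A=7, C=E29): rows 8, 11 → B = U, U ✓
Every AC value is associated with a single B value, so AC -> B holds.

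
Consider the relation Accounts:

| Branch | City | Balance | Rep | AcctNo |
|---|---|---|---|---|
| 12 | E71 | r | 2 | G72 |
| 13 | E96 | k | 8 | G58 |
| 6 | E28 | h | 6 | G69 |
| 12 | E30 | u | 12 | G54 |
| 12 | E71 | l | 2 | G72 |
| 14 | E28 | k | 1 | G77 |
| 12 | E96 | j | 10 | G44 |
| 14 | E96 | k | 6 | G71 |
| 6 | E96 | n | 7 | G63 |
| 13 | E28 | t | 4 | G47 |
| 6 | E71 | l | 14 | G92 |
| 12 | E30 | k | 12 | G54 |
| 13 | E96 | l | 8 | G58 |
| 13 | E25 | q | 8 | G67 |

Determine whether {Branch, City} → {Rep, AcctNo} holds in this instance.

(Branch=12, City=E71): 2 rows → {Rep,AcctNo} = (2, G72), (2, G72) ✓
(Branch=13, City=E96): 2 rows → {Rep,AcctNo} = (8, G58), (8, G58) ✓
(Branch=6, City=E28): 1 row → {Rep,AcctNo} = (6, G69) ✓
(Branch=12, City=E30): 2 rows → {Rep,AcctNo} = (12, G54), (12, G54) ✓
(Branch=14, City=E28): 1 row → {Rep,AcctNo} = (1, G77) ✓
(Branch=12, City=E96): 1 row → {Rep,AcctNo} = (10, G44) ✓
(Branch=14, City=E96): 1 row → {Rep,AcctNo} = (6, G71) ✓
(Branch=6, City=E96): 1 row → {Rep,AcctNo} = (7, G63) ✓
(Branch=13, City=E28): 1 row → {Rep,AcctNo} = (4, G47) ✓
(Branch=6, City=E71): 1 row → {Rep,AcctNo} = (14, G92) ✓
(Branch=13, City=E25): 1 row → {Rep,AcctNo} = (8, G67) ✓
Every {Branch, City} value is associated with a single {Rep, AcctNo} value, so {Branch, City} → {Rep, AcctNo} holds.

Yes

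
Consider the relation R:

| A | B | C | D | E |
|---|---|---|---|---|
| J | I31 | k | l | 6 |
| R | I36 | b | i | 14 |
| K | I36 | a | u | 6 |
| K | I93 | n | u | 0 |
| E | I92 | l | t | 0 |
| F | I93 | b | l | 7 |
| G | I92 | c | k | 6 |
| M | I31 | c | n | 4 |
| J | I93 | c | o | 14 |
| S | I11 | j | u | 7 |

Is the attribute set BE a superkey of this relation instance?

All 10 rows have distinct BE values, so BE → (all attributes) holds and BE is a superkey.

Yes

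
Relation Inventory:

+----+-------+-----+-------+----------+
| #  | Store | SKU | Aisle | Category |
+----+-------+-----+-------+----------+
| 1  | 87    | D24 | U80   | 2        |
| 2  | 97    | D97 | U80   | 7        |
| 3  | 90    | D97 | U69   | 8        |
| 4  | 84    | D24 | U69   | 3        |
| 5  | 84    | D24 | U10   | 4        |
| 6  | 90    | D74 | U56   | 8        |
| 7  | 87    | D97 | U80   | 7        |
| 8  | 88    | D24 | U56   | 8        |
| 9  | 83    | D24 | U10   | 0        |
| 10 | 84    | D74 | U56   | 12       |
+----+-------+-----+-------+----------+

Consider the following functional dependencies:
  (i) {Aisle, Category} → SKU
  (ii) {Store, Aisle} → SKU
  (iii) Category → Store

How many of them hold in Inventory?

(i) {Aisle, Category} → SKU: (Aisle=U56, Category=8): rows 6, 8 → SKU takes values {D74, D24} — violation — fails.
(ii) {Store, Aisle} → SKU: (Store=87, Aisle=U80): rows 1, 7 → SKU takes values {D24, D97} — violation — fails.
(iii) Category → Store: Category=7: rows 2, 7 → Store takes values {97, 87} — violation; Category=8: rows 3, 6, 8 → Store takes values {90, 88} — violation — fails.
None of the 3 dependencies hold.

0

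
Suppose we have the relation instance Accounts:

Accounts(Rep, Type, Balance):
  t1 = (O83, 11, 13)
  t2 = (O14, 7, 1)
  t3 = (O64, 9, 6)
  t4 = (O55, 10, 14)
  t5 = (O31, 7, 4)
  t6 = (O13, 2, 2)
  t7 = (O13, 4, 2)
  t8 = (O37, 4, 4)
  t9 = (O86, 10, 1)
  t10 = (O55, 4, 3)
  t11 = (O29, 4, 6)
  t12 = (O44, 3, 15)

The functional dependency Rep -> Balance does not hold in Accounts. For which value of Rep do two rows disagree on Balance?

O55

Rep=O83: row 1 → Balance = 13 ✓
Rep=O14: row 2 → Balance = 1 ✓
Rep=O64: row 3 → Balance = 6 ✓
Rep=O55: rows 4, 10 → Balance takes values {14, 3} — violation
Rep=O31: row 5 → Balance = 4 ✓
Rep=O13: rows 6, 7 → Balance = 2, 2 ✓
Rep=O37: row 8 → Balance = 4 ✓
Rep=O86: row 9 → Balance = 1 ✓
Rep=O29: row 11 → Balance = 6 ✓
Rep=O44: row 12 → Balance = 15 ✓
The only Rep value with inconsistent Balance is Rep=O55.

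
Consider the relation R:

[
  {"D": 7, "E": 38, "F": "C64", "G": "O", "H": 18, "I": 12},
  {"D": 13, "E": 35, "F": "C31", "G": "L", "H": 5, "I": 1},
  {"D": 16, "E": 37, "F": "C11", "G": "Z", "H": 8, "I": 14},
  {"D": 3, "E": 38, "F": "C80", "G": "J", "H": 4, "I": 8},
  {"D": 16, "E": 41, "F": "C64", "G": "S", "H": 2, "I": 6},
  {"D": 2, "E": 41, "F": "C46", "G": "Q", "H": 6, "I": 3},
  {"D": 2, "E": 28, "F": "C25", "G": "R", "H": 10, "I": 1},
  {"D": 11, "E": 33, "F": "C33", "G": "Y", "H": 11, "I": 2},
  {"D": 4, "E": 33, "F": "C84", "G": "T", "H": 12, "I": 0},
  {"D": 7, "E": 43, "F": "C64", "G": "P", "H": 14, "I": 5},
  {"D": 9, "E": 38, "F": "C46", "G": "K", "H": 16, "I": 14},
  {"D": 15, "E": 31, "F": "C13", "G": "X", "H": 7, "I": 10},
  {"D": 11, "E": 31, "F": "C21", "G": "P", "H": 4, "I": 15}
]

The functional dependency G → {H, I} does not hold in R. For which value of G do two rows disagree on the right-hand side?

G=O: 1 row → {H,I} = (18, 12) ✓
G=L: 1 row → {H,I} = (5, 1) ✓
G=Z: 1 row → {H,I} = (8, 14) ✓
G=J: 1 row → {H,I} = (4, 8) ✓
G=S: 1 row → {H,I} = (2, 6) ✓
G=Q: 1 row → {H,I} = (6, 3) ✓
G=R: 1 row → {H,I} = (10, 1) ✓
G=Y: 1 row → {H,I} = (11, 2) ✓
G=T: 1 row → {H,I} = (12, 0) ✓
G=P: 2 rows → {H,I} takes values {(14, 5), (4, 15)} — violation
G=K: 1 row → {H,I} = (16, 14) ✓
G=X: 1 row → {H,I} = (7, 10) ✓
The only G value with inconsistent RHS is G=P.

P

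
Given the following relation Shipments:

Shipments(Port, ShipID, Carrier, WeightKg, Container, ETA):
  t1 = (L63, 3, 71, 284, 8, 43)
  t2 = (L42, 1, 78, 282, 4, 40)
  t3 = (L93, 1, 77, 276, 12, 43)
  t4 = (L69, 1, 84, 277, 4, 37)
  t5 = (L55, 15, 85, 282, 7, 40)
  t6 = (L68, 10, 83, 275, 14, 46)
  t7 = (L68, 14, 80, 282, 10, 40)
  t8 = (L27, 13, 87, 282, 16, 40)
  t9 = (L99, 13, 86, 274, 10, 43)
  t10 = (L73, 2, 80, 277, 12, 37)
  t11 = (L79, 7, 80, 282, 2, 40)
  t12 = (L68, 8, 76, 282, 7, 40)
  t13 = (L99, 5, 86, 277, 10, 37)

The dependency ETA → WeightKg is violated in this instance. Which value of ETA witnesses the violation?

43

ETA=43: rows 1, 3, 9 → WeightKg takes values {284, 276, 274} — violation
ETA=40: rows 2, 5, 7, 8, 11, 12 → WeightKg = 282, 282, 282, 282, 282, 282 ✓
ETA=37: rows 4, 10, 13 → WeightKg = 277, 277, 277 ✓
ETA=46: row 6 → WeightKg = 275 ✓
The only ETA value with inconsistent WeightKg is ETA=43.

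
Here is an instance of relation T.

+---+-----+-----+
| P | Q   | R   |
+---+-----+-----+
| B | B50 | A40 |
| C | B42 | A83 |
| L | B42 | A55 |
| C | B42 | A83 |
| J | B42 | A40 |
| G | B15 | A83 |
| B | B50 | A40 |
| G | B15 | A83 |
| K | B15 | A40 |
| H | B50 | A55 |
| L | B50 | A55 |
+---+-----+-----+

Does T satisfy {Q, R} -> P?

No

(Q=B50, R=A40): 2 rows → P = B, B ✓
(Q=B42, R=A83): 2 rows → P = C, C ✓
(Q=B42, R=A55): 1 row → P = L ✓
(Q=B42, R=A40): 1 row → P = J ✓
(Q=B15, R=A83): 2 rows → P = G, G ✓
(Q=B15, R=A40): 1 row → P = K ✓
(Q=B50, R=A55): 2 rows → P takes values {H, L} — violation
Two rows agree on {Q, R} but differ on P, so {Q, R} -> P does not hold.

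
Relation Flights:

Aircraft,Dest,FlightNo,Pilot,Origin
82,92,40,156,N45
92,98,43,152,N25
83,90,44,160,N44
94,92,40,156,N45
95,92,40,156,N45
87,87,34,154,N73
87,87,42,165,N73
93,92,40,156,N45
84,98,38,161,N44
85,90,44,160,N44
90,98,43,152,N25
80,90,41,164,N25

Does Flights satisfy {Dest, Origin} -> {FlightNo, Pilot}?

(Dest=92, Origin=N45): 4 rows → {FlightNo,Pilot} = (40, 156), (40, 156), (40, 156), (40, 156) ✓
(Dest=98, Origin=N25): 2 rows → {FlightNo,Pilot} = (43, 152), (43, 152) ✓
(Dest=90, Origin=N44): 2 rows → {FlightNo,Pilot} = (44, 160), (44, 160) ✓
(Dest=87, Origin=N73): 2 rows → {FlightNo,Pilot} takes values {(34, 154), (42, 165)} — violation
(Dest=98, Origin=N44): 1 row → {FlightNo,Pilot} = (38, 161) ✓
(Dest=90, Origin=N25): 1 row → {FlightNo,Pilot} = (41, 164) ✓
Two rows agree on {Dest, Origin} but differ on {FlightNo, Pilot}, so {Dest, Origin} -> {FlightNo, Pilot} does not hold.

No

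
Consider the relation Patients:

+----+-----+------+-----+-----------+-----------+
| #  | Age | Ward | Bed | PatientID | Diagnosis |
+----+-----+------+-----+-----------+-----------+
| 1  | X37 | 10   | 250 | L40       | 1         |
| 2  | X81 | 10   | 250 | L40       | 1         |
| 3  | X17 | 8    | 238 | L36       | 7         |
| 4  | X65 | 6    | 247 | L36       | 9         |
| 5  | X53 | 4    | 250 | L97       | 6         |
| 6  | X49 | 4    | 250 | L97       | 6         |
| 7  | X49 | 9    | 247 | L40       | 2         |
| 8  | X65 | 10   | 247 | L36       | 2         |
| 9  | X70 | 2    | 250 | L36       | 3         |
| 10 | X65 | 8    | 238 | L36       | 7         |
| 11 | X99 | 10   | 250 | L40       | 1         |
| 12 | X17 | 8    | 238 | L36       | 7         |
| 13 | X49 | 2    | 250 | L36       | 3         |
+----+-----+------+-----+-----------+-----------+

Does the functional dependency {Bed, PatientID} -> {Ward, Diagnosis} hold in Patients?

No

(Bed=250, PatientID=L40): rows 1, 2, 11 → {Ward,Diagnosis} = (10, 1), (10, 1), (10, 1) ✓
(Bed=238, PatientID=L36): rows 3, 10, 12 → {Ward,Diagnosis} = (8, 7), (8, 7), (8, 7) ✓
(Bed=247, PatientID=L36): rows 4, 8 → {Ward,Diagnosis} takes values {(6, 9), (10, 2)} — violation
(Bed=250, PatientID=L97): rows 5, 6 → {Ward,Diagnosis} = (4, 6), (4, 6) ✓
(Bed=247, PatientID=L40): row 7 → {Ward,Diagnosis} = (9, 2) ✓
(Bed=250, PatientID=L36): rows 9, 13 → {Ward,Diagnosis} = (2, 3), (2, 3) ✓
Two rows agree on {Bed, PatientID} but differ on {Ward, Diagnosis}, so {Bed, PatientID} -> {Ward, Diagnosis} does not hold.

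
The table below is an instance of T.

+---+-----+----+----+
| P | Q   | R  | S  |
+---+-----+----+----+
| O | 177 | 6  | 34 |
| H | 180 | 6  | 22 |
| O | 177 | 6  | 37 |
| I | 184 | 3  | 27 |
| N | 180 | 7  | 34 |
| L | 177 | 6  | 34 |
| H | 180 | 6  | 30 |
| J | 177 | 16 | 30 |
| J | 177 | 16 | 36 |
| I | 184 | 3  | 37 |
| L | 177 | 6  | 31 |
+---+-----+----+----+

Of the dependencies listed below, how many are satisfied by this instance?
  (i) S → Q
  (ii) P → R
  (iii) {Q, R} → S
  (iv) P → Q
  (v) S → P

2

(i) S → Q: S=34: 3 rows → Q takes values {177, 180} — violation; S=37: 2 rows → Q takes values {177, 184} — violation; S=30: 2 rows → Q takes values {180, 177} — violation — fails.
(ii) P → R: every LHS value maps to a single RHS value — holds.
(iii) {Q, R} → S: (Q=177, R=6): 4 rows → S takes values {34, 37, 31} — violation; (Q=180, R=6): 2 rows → S takes values {22, 30} — violation; (Q=184, R=3): 2 rows → S takes values {27, 37} — violation; (Q=177, R=16): 2 rows → S takes values {30, 36} — violation — fails.
(iv) P → Q: every LHS value maps to a single RHS value — holds.
(v) S → P: S=34: 3 rows → P takes values {O, N, L} — violation; S=37: 2 rows → P takes values {O, I} — violation; S=30: 2 rows → P takes values {H, J} — violation — fails.
2 of the 5 dependencies hold.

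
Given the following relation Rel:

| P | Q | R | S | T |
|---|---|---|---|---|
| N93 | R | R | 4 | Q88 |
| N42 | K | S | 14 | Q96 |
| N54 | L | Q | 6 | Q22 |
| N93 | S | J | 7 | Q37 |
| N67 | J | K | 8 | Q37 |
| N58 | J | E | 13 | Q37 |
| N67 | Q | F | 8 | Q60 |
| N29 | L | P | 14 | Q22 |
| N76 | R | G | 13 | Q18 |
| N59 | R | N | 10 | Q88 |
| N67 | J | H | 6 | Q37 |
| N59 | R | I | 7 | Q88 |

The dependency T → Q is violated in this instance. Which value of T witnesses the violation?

T=Q88: 3 rows → Q = R, R, R ✓
T=Q96: 1 row → Q = K ✓
T=Q22: 2 rows → Q = L, L ✓
T=Q37: 4 rows → Q takes values {S, J} — violation
T=Q60: 1 row → Q = Q ✓
T=Q18: 1 row → Q = R ✓
The only T value with inconsistent Q is T=Q37.

Q37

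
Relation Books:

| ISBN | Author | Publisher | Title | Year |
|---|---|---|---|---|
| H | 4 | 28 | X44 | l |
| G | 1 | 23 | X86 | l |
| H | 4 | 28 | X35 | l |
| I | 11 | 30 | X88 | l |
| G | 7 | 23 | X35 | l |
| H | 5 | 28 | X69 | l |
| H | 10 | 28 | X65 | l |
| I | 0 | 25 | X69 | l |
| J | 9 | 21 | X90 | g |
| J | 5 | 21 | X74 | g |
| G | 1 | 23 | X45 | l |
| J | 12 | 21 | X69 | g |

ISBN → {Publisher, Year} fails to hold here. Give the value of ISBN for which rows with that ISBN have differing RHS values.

I

ISBN=H: 4 rows → {Publisher,Year} = (28, l), (28, l), (28, l), (28, l) ✓
ISBN=G: 3 rows → {Publisher,Year} = (23, l), (23, l), (23, l) ✓
ISBN=I: 2 rows → {Publisher,Year} takes values {(30, l), (25, l)} — violation
ISBN=J: 3 rows → {Publisher,Year} = (21, g), (21, g), (21, g) ✓
The only ISBN value with inconsistent RHS is ISBN=I.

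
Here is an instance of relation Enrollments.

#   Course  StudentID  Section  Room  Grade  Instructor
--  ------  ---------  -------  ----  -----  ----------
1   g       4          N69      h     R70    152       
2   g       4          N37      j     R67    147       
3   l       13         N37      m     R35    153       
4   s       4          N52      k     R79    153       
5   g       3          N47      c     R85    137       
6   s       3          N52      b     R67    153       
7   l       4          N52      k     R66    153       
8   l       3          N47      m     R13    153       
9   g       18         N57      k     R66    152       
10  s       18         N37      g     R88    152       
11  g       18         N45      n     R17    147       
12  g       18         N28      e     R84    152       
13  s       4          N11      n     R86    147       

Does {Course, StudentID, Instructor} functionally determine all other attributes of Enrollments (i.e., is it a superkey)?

No

Rows 9 and 12 have the same {Course, StudentID, Instructor} value (Course=g, StudentID=18, Instructor=152) but are distinct tuples, so {Course, StudentID, Instructor} does not determine every attribute — not a superkey.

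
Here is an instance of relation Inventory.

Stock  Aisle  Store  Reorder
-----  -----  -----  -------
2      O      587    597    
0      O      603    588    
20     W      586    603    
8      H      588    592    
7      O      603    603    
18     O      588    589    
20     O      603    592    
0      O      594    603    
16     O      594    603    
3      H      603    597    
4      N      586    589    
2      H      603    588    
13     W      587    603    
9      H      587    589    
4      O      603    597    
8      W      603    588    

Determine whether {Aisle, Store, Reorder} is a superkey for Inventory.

Two distinct rows share (Aisle=O, Store=594, Reorder=603), so {Aisle, Store, Reorder} does not determine every attribute — not a superkey.

No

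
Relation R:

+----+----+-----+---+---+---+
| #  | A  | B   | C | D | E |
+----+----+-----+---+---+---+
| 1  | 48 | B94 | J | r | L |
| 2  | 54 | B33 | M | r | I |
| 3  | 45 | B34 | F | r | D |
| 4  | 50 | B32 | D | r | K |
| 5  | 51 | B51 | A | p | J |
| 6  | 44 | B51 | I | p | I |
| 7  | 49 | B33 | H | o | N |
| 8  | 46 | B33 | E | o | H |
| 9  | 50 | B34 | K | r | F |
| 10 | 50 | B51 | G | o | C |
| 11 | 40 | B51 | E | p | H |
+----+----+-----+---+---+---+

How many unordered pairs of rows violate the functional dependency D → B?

11

D=r: violating pairs (1,2), (1,3), (1,4), (1,9), (2,3), (2,4), (2,9), (3,4), (4,9) — 9 pairs.
D=p: all 3 rows agree on B — 0 pairs.
D=o: violating pairs (7,10), (8,10) — 2 pairs.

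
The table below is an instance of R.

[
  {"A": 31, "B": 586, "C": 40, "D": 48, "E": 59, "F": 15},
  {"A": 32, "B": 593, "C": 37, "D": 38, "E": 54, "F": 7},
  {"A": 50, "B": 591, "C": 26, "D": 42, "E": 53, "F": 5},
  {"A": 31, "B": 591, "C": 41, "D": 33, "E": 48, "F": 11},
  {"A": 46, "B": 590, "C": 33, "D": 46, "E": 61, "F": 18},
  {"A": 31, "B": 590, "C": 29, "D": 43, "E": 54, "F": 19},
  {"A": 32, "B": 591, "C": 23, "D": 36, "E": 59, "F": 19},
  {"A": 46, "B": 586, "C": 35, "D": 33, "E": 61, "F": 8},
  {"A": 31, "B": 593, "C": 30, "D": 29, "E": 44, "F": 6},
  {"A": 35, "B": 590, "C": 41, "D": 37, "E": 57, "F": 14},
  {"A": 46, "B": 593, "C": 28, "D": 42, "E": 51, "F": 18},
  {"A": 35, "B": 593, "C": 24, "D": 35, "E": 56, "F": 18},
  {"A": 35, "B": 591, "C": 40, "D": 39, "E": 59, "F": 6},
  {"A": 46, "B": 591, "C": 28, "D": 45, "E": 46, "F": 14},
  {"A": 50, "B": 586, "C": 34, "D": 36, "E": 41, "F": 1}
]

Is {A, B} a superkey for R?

Yes

All 15 rows have distinct {A, B} values, so {A, B} → (all attributes) holds and {A, B} is a superkey.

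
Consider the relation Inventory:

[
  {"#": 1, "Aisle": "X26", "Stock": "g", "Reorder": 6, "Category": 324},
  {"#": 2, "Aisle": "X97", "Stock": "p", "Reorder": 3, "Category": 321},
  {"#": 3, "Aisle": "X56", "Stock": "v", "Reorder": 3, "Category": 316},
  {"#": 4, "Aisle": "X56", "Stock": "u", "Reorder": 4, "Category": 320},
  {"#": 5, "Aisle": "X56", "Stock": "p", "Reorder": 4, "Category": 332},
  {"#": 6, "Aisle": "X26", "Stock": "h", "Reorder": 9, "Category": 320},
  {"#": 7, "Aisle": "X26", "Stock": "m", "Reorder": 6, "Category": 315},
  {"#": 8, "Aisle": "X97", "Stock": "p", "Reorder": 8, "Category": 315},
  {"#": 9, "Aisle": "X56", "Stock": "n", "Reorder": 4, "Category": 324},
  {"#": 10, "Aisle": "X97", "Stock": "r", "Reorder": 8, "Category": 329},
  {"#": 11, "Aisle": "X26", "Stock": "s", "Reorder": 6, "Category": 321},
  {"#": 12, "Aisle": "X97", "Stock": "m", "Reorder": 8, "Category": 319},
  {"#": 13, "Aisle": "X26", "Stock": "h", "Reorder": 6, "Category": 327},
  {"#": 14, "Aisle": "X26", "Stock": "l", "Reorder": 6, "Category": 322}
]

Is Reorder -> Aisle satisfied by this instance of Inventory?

Reorder=6: rows 1, 7, 11, 13, 14 → Aisle = X26, X26, X26, X26, X26 ✓
Reorder=3: rows 2, 3 → Aisle takes values {X97, X56} — violation
Reorder=4: rows 4, 5, 9 → Aisle = X56, X56, X56 ✓
Reorder=9: row 6 → Aisle = X26 ✓
Reorder=8: rows 8, 10, 12 → Aisle = X97, X97, X97 ✓
Two rows agree on Reorder but differ on Aisle, so Reorder -> Aisle does not hold.

No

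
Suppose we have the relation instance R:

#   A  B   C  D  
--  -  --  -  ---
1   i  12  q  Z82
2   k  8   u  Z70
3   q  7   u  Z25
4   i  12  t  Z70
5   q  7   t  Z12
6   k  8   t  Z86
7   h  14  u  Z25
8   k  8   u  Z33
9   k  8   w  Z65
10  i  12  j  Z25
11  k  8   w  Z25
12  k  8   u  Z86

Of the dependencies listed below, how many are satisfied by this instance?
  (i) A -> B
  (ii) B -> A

2

(i) A -> B: every LHS value maps to a single RHS value — holds.
(ii) B -> A: every LHS value maps to a single RHS value — holds.
2 of the 2 dependencies hold.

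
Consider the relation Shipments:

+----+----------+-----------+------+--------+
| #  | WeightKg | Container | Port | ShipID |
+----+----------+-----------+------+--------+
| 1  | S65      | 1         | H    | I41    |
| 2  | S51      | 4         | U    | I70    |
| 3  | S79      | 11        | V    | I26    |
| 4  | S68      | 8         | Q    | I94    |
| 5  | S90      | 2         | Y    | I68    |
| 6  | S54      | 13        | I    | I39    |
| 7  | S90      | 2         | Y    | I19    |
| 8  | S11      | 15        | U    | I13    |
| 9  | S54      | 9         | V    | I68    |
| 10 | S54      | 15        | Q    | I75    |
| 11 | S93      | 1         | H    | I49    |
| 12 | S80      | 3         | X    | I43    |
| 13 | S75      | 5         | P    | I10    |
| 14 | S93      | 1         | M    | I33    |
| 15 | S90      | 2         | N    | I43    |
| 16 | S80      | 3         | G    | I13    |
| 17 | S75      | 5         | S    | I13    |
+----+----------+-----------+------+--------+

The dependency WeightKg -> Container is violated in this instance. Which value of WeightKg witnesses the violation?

WeightKg=S65: row 1 → Container = 1 ✓
WeightKg=S51: row 2 → Container = 4 ✓
WeightKg=S79: row 3 → Container = 11 ✓
WeightKg=S68: row 4 → Container = 8 ✓
WeightKg=S90: rows 5, 7, 15 → Container = 2, 2, 2 ✓
WeightKg=S54: rows 6, 9, 10 → Container takes values {13, 9, 15} — violation
WeightKg=S11: row 8 → Container = 15 ✓
WeightKg=S93: rows 11, 14 → Container = 1, 1 ✓
WeightKg=S80: rows 12, 16 → Container = 3, 3 ✓
WeightKg=S75: rows 13, 17 → Container = 5, 5 ✓
The only WeightKg value with inconsistent Container is WeightKg=S54.

S54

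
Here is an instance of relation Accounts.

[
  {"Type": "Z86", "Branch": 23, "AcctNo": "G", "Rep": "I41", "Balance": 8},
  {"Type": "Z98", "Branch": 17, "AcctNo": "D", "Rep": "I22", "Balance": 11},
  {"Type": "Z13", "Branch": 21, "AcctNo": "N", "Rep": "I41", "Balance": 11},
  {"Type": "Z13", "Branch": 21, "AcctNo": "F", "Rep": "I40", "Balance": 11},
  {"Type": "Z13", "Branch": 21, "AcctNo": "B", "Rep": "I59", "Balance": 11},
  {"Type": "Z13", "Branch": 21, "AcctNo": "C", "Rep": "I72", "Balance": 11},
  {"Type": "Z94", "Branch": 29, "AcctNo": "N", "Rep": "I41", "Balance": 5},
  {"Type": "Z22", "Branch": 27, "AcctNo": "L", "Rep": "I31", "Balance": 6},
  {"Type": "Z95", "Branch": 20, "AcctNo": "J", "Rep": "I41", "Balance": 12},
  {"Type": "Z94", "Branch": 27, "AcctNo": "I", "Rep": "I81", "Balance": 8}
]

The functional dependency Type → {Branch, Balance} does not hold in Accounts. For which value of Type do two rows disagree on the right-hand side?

Z94

Type=Z86: 1 row → {Branch,Balance} = (23, 8) ✓
Type=Z98: 1 row → {Branch,Balance} = (17, 11) ✓
Type=Z13: 4 rows → {Branch,Balance} = (21, 11), (21, 11), (21, 11), (21, 11) ✓
Type=Z94: 2 rows → {Branch,Balance} takes values {(29, 5), (27, 8)} — violation
Type=Z22: 1 row → {Branch,Balance} = (27, 6) ✓
Type=Z95: 1 row → {Branch,Balance} = (20, 12) ✓
The only Type value with inconsistent RHS is Type=Z94.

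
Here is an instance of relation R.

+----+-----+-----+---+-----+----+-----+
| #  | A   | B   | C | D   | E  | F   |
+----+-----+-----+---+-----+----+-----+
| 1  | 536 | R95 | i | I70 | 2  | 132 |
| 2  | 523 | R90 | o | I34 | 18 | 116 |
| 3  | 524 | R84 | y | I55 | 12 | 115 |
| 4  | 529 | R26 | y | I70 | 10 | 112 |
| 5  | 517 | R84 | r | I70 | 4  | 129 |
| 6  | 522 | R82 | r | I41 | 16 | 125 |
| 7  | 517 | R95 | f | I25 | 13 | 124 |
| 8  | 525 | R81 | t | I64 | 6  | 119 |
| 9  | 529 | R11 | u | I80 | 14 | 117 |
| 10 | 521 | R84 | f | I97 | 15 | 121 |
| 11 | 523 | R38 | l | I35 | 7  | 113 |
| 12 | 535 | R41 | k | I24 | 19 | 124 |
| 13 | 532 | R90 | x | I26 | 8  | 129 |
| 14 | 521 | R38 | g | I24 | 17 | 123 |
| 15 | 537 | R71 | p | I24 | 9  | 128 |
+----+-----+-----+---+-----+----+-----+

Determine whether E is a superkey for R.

Yes

All 15 rows have distinct E values, so E → (all attributes) holds and E is a superkey.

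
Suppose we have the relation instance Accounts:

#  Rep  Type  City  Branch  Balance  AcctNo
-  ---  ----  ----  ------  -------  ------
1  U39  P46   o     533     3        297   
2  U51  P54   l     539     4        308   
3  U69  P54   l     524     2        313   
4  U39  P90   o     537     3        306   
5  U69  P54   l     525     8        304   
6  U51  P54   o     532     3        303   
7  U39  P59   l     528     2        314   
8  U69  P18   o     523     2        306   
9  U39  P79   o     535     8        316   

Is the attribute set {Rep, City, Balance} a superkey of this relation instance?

No

Rows 1 and 4 have the same {Rep, City, Balance} value (Rep=U39, City=o, Balance=3) but are distinct tuples, so {Rep, City, Balance} does not determine every attribute — not a superkey.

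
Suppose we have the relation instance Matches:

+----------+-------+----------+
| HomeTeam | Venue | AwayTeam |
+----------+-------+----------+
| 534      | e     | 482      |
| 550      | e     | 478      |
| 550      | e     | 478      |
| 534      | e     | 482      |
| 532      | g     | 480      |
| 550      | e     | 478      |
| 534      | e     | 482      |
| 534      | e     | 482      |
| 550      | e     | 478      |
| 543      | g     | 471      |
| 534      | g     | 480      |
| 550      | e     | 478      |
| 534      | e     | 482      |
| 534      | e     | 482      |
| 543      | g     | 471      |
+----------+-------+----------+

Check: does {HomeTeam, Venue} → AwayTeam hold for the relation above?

(HomeTeam=534, Venue=e): 6 rows → AwayTeam = 482, 482, 482, 482, 482, 482 ✓
(HomeTeam=550, Venue=e): 5 rows → AwayTeam = 478, 478, 478, 478, 478 ✓
(HomeTeam=532, Venue=g): 1 row → AwayTeam = 480 ✓
(HomeTeam=543, Venue=g): 2 rows → AwayTeam = 471, 471 ✓
(HomeTeam=534, Venue=g): 1 row → AwayTeam = 480 ✓
Every {HomeTeam, Venue} value is associated with a single AwayTeam value, so {HomeTeam, Venue} → AwayTeam holds.

Yes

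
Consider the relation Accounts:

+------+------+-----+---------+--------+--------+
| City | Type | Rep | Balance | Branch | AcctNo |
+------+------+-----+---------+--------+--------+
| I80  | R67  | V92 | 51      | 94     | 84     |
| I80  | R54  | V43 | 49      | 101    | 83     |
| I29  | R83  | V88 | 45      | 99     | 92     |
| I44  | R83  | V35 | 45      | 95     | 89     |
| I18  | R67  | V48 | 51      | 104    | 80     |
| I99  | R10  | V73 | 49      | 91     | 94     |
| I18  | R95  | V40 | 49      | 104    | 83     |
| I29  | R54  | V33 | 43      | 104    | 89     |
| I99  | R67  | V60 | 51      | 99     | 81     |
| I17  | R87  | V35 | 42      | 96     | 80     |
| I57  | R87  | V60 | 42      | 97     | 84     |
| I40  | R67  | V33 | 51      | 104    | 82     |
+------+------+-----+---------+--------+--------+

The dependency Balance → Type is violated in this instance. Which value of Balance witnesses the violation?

49

Balance=51: 4 rows → Type = R67, R67, R67, R67 ✓
Balance=49: 3 rows → Type takes values {R54, R10, R95} — violation
Balance=45: 2 rows → Type = R83, R83 ✓
Balance=43: 1 row → Type = R54 ✓
Balance=42: 2 rows → Type = R87, R87 ✓
The only Balance value with inconsistent Type is Balance=49.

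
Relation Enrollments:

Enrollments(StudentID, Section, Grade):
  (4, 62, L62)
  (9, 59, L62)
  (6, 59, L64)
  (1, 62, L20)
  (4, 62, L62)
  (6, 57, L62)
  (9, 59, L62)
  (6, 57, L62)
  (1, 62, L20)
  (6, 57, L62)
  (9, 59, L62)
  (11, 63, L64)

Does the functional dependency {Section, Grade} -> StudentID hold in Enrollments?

(Section=62, Grade=L62): 2 rows → StudentID = 4, 4 ✓
(Section=59, Grade=L62): 3 rows → StudentID = 9, 9, 9 ✓
(Section=59, Grade=L64): 1 row → StudentID = 6 ✓
(Section=62, Grade=L20): 2 rows → StudentID = 1, 1 ✓
(Section=57, Grade=L62): 3 rows → StudentID = 6, 6, 6 ✓
(Section=63, Grade=L64): 1 row → StudentID = 11 ✓
Every {Section, Grade} value is associated with a single StudentID value, so {Section, Grade} -> StudentID holds.

Yes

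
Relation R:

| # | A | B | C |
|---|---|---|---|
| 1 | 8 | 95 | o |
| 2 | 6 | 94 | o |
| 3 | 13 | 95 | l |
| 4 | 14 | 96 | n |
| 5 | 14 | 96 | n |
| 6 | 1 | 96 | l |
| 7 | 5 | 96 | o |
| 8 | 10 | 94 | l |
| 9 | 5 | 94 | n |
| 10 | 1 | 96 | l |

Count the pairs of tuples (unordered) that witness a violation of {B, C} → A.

(B=96, C=n): all 2 rows agree on A — 0 pairs.
(B=96, C=l): all 2 rows agree on A — 0 pairs.

0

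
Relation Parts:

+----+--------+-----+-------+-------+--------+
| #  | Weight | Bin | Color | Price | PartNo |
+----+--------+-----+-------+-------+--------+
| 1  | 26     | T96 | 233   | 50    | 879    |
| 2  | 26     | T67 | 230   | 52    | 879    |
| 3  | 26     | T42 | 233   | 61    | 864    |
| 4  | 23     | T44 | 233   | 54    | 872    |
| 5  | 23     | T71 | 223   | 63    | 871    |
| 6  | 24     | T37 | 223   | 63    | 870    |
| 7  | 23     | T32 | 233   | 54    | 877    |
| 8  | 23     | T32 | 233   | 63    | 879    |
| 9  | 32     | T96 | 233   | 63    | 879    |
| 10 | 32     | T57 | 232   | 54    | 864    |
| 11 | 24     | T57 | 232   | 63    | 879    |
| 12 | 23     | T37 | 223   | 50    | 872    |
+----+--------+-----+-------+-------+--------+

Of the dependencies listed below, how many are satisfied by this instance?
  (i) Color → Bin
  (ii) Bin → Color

(i) Color → Bin: Color=233: rows 1, 3, 4, 7, 8, 9 → Bin takes values {T96, T42, T44, T32} — violation; Color=223: rows 5, 6, 12 → Bin takes values {T71, T37} — violation — fails.
(ii) Bin → Color: every LHS value maps to a single RHS value — holds.
1 of the 2 dependencies holds.

1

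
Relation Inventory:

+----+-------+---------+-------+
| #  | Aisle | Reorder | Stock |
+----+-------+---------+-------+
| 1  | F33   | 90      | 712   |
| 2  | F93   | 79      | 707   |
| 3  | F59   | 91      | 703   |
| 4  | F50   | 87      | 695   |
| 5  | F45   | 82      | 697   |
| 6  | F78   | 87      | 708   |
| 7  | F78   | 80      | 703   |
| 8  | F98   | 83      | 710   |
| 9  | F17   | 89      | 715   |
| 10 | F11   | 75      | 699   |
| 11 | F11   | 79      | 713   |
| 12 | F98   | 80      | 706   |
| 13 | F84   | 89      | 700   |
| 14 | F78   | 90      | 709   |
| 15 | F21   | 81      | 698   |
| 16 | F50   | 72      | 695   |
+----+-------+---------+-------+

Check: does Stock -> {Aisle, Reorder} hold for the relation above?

Stock=712: row 1 → {Aisle,Reorder} = (F33, 90) ✓
Stock=707: row 2 → {Aisle,Reorder} = (F93, 79) ✓
Stock=703: rows 3, 7 → {Aisle,Reorder} takes values {(F59, 91), (F78, 80)} — violation
Stock=695: rows 4, 16 → {Aisle,Reorder} takes values {(F50, 87), (F50, 72)} — violation
Stock=697: row 5 → {Aisle,Reorder} = (F45, 82) ✓
Stock=708: row 6 → {Aisle,Reorder} = (F78, 87) ✓
Stock=710: row 8 → {Aisle,Reorder} = (F98, 83) ✓
Stock=715: row 9 → {Aisle,Reorder} = (F17, 89) ✓
Stock=699: row 10 → {Aisle,Reorder} = (F11, 75) ✓
Stock=713: row 11 → {Aisle,Reorder} = (F11, 79) ✓
Stock=706: row 12 → {Aisle,Reorder} = (F98, 80) ✓
Stock=700: row 13 → {Aisle,Reorder} = (F84, 89) ✓
Stock=709: row 14 → {Aisle,Reorder} = (F78, 90) ✓
Stock=698: row 15 → {Aisle,Reorder} = (F21, 81) ✓
Two rows agree on Stock but differ on {Aisle, Reorder}, so Stock -> {Aisle, Reorder} does not hold.

No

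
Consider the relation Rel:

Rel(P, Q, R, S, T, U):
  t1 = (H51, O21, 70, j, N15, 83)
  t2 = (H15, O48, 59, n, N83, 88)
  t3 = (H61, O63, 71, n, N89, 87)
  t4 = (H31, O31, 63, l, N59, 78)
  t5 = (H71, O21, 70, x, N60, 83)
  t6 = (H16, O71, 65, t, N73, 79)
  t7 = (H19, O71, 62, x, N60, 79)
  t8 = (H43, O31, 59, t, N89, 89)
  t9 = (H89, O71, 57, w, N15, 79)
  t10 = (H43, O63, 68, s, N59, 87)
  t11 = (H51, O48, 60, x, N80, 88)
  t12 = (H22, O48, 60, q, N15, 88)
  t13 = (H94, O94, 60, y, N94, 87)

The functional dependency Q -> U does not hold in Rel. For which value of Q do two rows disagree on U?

O31

Q=O21: rows 1, 5 → U = 83, 83 ✓
Q=O48: rows 2, 11, 12 → U = 88, 88, 88 ✓
Q=O63: rows 3, 10 → U = 87, 87 ✓
Q=O31: rows 4, 8 → U takes values {78, 89} — violation
Q=O71: rows 6, 7, 9 → U = 79, 79, 79 ✓
Q=O94: row 13 → U = 87 ✓
The only Q value with inconsistent U is Q=O31.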